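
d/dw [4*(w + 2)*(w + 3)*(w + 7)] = 12*w^2 + 96*w + 164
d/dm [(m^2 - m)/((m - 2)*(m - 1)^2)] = (2 - m^2)/(m^4 - 6*m^3 + 13*m^2 - 12*m + 4)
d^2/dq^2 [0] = 0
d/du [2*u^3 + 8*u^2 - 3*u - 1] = 6*u^2 + 16*u - 3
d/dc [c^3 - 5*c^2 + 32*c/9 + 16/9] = 3*c^2 - 10*c + 32/9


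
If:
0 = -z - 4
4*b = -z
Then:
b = 1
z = -4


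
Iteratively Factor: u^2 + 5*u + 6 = (u + 3)*(u + 2)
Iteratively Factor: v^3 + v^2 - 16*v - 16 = (v + 4)*(v^2 - 3*v - 4) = (v + 1)*(v + 4)*(v - 4)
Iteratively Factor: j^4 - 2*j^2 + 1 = (j + 1)*(j^3 - j^2 - j + 1) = (j - 1)*(j + 1)*(j^2 - 1) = (j - 1)*(j + 1)^2*(j - 1)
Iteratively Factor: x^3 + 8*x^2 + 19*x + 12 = (x + 3)*(x^2 + 5*x + 4) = (x + 3)*(x + 4)*(x + 1)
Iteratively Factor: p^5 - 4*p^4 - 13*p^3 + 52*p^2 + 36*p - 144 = (p - 3)*(p^4 - p^3 - 16*p^2 + 4*p + 48) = (p - 3)*(p + 2)*(p^3 - 3*p^2 - 10*p + 24) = (p - 3)*(p - 2)*(p + 2)*(p^2 - p - 12) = (p - 4)*(p - 3)*(p - 2)*(p + 2)*(p + 3)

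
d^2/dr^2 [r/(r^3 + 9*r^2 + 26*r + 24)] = 2*(r*(3*r^2 + 18*r + 26)^2 - (3*r^2 + 3*r*(r + 3) + 18*r + 26)*(r^3 + 9*r^2 + 26*r + 24))/(r^3 + 9*r^2 + 26*r + 24)^3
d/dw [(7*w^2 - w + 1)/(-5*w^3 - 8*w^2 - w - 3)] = (35*w^4 - 10*w^3 - 26*w + 4)/(25*w^6 + 80*w^5 + 74*w^4 + 46*w^3 + 49*w^2 + 6*w + 9)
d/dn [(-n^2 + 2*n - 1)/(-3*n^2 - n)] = (7*n^2 - 6*n - 1)/(n^2*(9*n^2 + 6*n + 1))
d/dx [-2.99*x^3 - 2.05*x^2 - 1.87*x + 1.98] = -8.97*x^2 - 4.1*x - 1.87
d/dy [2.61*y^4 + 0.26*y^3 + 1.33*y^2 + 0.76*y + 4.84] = 10.44*y^3 + 0.78*y^2 + 2.66*y + 0.76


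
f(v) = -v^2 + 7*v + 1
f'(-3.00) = 13.00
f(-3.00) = -29.00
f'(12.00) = -17.00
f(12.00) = -59.00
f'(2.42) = 2.16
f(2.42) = 12.08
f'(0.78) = 5.44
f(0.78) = 5.85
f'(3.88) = -0.76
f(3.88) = 13.11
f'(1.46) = 4.08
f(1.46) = 9.09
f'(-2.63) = 12.26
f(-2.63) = -24.33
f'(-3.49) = 13.98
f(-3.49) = -35.61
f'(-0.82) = 8.64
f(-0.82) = -5.41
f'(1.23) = 4.54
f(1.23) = 8.10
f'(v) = 7 - 2*v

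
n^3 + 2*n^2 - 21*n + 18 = (n - 3)*(n - 1)*(n + 6)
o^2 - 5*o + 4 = (o - 4)*(o - 1)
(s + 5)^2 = s^2 + 10*s + 25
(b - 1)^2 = b^2 - 2*b + 1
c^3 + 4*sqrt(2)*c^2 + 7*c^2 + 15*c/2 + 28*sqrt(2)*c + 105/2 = (c + 7)*(c + 3*sqrt(2)/2)*(c + 5*sqrt(2)/2)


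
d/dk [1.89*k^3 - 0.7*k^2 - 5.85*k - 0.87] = 5.67*k^2 - 1.4*k - 5.85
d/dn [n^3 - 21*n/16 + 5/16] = 3*n^2 - 21/16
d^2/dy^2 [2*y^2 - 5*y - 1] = 4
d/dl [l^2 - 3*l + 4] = 2*l - 3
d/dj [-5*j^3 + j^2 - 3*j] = -15*j^2 + 2*j - 3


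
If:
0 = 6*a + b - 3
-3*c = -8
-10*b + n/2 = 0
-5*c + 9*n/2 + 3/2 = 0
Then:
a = 1549/3240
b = 71/540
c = 8/3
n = 71/27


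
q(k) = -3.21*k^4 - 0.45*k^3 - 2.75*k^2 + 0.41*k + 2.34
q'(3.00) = -374.92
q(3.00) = -293.34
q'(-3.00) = 351.44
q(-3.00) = -271.50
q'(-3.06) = 372.50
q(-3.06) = -293.21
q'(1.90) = -102.98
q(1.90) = -51.73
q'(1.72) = -78.38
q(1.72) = -35.47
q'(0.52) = -4.62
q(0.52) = 1.51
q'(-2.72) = 263.77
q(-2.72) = -185.77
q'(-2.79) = 284.10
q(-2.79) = -204.94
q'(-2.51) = 208.75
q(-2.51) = -136.31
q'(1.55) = -59.17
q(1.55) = -23.84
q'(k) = -12.84*k^3 - 1.35*k^2 - 5.5*k + 0.41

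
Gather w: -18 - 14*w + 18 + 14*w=0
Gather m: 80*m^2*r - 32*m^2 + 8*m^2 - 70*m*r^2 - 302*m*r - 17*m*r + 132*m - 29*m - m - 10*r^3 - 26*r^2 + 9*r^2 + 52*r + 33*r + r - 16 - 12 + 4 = m^2*(80*r - 24) + m*(-70*r^2 - 319*r + 102) - 10*r^3 - 17*r^2 + 86*r - 24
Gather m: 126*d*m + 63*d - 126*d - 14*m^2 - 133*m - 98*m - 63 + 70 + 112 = -63*d - 14*m^2 + m*(126*d - 231) + 119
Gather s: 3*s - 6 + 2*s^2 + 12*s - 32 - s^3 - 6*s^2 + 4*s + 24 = -s^3 - 4*s^2 + 19*s - 14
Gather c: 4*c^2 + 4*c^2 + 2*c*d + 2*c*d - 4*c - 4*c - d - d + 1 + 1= 8*c^2 + c*(4*d - 8) - 2*d + 2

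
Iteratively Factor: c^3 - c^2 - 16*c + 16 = (c - 4)*(c^2 + 3*c - 4) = (c - 4)*(c + 4)*(c - 1)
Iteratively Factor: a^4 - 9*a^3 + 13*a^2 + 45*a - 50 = (a - 5)*(a^3 - 4*a^2 - 7*a + 10) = (a - 5)*(a + 2)*(a^2 - 6*a + 5) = (a - 5)*(a - 1)*(a + 2)*(a - 5)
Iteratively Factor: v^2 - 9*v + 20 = (v - 5)*(v - 4)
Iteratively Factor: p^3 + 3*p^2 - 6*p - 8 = (p + 4)*(p^2 - p - 2) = (p + 1)*(p + 4)*(p - 2)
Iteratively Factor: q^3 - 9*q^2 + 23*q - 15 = (q - 5)*(q^2 - 4*q + 3) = (q - 5)*(q - 3)*(q - 1)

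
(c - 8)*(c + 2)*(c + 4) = c^3 - 2*c^2 - 40*c - 64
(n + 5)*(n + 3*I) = n^2 + 5*n + 3*I*n + 15*I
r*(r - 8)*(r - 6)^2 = r^4 - 20*r^3 + 132*r^2 - 288*r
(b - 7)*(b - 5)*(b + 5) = b^3 - 7*b^2 - 25*b + 175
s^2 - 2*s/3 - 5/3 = (s - 5/3)*(s + 1)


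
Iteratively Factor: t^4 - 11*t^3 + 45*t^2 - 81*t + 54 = (t - 2)*(t^3 - 9*t^2 + 27*t - 27) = (t - 3)*(t - 2)*(t^2 - 6*t + 9) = (t - 3)^2*(t - 2)*(t - 3)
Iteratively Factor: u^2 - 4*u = (u)*(u - 4)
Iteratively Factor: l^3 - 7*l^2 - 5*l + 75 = (l + 3)*(l^2 - 10*l + 25) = (l - 5)*(l + 3)*(l - 5)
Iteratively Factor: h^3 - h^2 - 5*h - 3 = (h - 3)*(h^2 + 2*h + 1) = (h - 3)*(h + 1)*(h + 1)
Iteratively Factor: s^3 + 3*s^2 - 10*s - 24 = (s + 4)*(s^2 - s - 6) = (s - 3)*(s + 4)*(s + 2)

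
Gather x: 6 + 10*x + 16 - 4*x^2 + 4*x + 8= -4*x^2 + 14*x + 30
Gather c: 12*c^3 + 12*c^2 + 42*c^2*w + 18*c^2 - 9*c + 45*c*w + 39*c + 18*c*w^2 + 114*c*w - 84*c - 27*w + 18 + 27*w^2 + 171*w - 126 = 12*c^3 + c^2*(42*w + 30) + c*(18*w^2 + 159*w - 54) + 27*w^2 + 144*w - 108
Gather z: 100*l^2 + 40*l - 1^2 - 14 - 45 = 100*l^2 + 40*l - 60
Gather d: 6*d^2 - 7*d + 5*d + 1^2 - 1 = 6*d^2 - 2*d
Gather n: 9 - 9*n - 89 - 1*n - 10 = -10*n - 90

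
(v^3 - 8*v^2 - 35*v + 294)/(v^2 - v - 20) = (-v^3 + 8*v^2 + 35*v - 294)/(-v^2 + v + 20)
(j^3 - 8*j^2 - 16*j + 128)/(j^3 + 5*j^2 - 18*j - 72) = (j^2 - 4*j - 32)/(j^2 + 9*j + 18)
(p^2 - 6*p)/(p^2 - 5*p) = (p - 6)/(p - 5)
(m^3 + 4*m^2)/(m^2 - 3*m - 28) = m^2/(m - 7)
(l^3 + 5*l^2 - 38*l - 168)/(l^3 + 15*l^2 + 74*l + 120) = (l^2 + l - 42)/(l^2 + 11*l + 30)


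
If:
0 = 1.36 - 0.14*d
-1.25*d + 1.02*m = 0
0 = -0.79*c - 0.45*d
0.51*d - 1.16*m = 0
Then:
No Solution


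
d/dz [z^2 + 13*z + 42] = 2*z + 13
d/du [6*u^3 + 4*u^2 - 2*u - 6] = 18*u^2 + 8*u - 2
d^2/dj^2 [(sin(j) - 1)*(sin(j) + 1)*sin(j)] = (7 - 9*sin(j)^2)*sin(j)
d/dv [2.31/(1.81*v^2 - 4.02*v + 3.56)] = (9.2862 - 8.3622*v)/(1.81*v^2 - 4.02*v + 3.56)^2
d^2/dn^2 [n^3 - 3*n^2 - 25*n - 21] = 6*n - 6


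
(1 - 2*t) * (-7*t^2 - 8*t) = 14*t^3 + 9*t^2 - 8*t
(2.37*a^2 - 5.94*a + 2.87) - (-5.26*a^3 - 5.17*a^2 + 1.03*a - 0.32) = 5.26*a^3 + 7.54*a^2 - 6.97*a + 3.19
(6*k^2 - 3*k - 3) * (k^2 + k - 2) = 6*k^4 + 3*k^3 - 18*k^2 + 3*k + 6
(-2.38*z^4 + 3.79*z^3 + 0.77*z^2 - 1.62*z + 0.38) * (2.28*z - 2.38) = -5.4264*z^5 + 14.3056*z^4 - 7.2646*z^3 - 5.5262*z^2 + 4.722*z - 0.9044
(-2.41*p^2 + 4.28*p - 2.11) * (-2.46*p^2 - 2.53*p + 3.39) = 5.9286*p^4 - 4.4315*p^3 - 13.8077*p^2 + 19.8475*p - 7.1529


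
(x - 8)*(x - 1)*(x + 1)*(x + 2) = x^4 - 6*x^3 - 17*x^2 + 6*x + 16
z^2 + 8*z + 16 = (z + 4)^2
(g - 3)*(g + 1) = g^2 - 2*g - 3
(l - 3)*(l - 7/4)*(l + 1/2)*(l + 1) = l^4 - 13*l^3/4 - 11*l^2/8 + 11*l/2 + 21/8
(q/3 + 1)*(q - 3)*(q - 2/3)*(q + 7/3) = q^4/3 + 5*q^3/9 - 95*q^2/27 - 5*q + 14/3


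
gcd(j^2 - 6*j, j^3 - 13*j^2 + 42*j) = j^2 - 6*j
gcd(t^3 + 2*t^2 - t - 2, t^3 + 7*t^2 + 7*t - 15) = t - 1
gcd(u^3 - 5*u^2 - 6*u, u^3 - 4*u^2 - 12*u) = u^2 - 6*u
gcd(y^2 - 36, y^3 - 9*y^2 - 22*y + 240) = y - 6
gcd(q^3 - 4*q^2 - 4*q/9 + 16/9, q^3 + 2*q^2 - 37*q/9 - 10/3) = q + 2/3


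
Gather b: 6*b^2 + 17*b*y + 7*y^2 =6*b^2 + 17*b*y + 7*y^2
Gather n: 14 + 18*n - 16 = 18*n - 2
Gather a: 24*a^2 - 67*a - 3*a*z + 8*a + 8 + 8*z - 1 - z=24*a^2 + a*(-3*z - 59) + 7*z + 7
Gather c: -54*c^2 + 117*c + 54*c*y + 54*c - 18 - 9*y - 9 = -54*c^2 + c*(54*y + 171) - 9*y - 27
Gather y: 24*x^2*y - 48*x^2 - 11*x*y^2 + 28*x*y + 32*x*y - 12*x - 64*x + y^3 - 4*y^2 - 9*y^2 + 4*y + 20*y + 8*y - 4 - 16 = -48*x^2 - 76*x + y^3 + y^2*(-11*x - 13) + y*(24*x^2 + 60*x + 32) - 20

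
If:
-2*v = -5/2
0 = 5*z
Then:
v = 5/4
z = 0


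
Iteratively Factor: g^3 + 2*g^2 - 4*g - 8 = (g + 2)*(g^2 - 4) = (g - 2)*(g + 2)*(g + 2)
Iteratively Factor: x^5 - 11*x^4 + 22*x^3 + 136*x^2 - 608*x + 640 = (x + 4)*(x^4 - 15*x^3 + 82*x^2 - 192*x + 160) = (x - 2)*(x + 4)*(x^3 - 13*x^2 + 56*x - 80) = (x - 4)*(x - 2)*(x + 4)*(x^2 - 9*x + 20) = (x - 4)^2*(x - 2)*(x + 4)*(x - 5)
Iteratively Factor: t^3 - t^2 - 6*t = (t)*(t^2 - t - 6) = t*(t - 3)*(t + 2)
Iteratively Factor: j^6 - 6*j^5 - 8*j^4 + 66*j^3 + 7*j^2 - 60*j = (j + 1)*(j^5 - 7*j^4 - j^3 + 67*j^2 - 60*j) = j*(j + 1)*(j^4 - 7*j^3 - j^2 + 67*j - 60) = j*(j - 5)*(j + 1)*(j^3 - 2*j^2 - 11*j + 12) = j*(j - 5)*(j - 1)*(j + 1)*(j^2 - j - 12) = j*(j - 5)*(j - 4)*(j - 1)*(j + 1)*(j + 3)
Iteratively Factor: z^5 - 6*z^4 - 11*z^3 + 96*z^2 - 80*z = (z - 4)*(z^4 - 2*z^3 - 19*z^2 + 20*z) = (z - 5)*(z - 4)*(z^3 + 3*z^2 - 4*z) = (z - 5)*(z - 4)*(z - 1)*(z^2 + 4*z) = z*(z - 5)*(z - 4)*(z - 1)*(z + 4)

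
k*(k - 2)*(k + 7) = k^3 + 5*k^2 - 14*k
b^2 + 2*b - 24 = (b - 4)*(b + 6)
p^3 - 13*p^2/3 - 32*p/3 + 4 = (p - 6)*(p - 1/3)*(p + 2)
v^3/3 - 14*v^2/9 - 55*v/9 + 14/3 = (v/3 + 1)*(v - 7)*(v - 2/3)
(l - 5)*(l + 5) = l^2 - 25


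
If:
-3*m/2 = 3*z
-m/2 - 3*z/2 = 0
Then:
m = 0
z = 0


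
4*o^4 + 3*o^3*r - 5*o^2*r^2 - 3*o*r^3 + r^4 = (-4*o + r)*(-o + r)*(o + r)^2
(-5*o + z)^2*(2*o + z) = 50*o^3 + 5*o^2*z - 8*o*z^2 + z^3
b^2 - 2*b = b*(b - 2)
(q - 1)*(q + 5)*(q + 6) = q^3 + 10*q^2 + 19*q - 30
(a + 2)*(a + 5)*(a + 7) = a^3 + 14*a^2 + 59*a + 70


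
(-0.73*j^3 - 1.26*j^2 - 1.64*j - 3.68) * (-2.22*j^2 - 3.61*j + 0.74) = 1.6206*j^5 + 5.4325*j^4 + 7.6492*j^3 + 13.1576*j^2 + 12.0712*j - 2.7232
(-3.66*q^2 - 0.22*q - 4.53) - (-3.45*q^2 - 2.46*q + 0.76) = -0.21*q^2 + 2.24*q - 5.29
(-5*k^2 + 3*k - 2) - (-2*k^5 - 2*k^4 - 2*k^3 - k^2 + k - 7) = 2*k^5 + 2*k^4 + 2*k^3 - 4*k^2 + 2*k + 5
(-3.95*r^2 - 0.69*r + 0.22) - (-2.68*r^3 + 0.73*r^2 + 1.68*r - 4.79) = 2.68*r^3 - 4.68*r^2 - 2.37*r + 5.01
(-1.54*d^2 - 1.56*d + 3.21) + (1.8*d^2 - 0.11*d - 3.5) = 0.26*d^2 - 1.67*d - 0.29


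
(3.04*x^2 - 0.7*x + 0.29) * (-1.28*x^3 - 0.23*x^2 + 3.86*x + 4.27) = -3.8912*x^5 + 0.1968*x^4 + 11.5242*x^3 + 10.2121*x^2 - 1.8696*x + 1.2383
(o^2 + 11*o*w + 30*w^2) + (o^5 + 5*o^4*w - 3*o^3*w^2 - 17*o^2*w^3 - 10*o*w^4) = o^5 + 5*o^4*w - 3*o^3*w^2 - 17*o^2*w^3 + o^2 - 10*o*w^4 + 11*o*w + 30*w^2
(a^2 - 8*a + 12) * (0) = 0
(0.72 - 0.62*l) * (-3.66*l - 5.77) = 2.2692*l^2 + 0.9422*l - 4.1544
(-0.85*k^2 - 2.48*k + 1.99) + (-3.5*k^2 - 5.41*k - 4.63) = -4.35*k^2 - 7.89*k - 2.64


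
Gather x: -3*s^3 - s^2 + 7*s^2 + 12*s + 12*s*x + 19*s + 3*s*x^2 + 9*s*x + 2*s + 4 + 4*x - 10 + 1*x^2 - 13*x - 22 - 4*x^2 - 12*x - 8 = -3*s^3 + 6*s^2 + 33*s + x^2*(3*s - 3) + x*(21*s - 21) - 36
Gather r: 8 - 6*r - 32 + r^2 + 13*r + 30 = r^2 + 7*r + 6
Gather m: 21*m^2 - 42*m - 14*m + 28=21*m^2 - 56*m + 28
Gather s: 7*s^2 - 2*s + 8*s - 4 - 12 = 7*s^2 + 6*s - 16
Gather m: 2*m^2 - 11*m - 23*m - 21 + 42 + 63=2*m^2 - 34*m + 84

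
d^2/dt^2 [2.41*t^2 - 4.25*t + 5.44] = 4.82000000000000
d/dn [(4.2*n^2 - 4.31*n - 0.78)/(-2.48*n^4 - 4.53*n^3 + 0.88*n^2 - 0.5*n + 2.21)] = (20.832*n^5 - 13.0404*n^4 - 46.7862*n^3 - 8.9074*n^2 + 19.9368*n - 9.9151)/(6.1504*n^8 + 22.4688*n^7 + 16.1561*n^6 - 5.4928*n^5 - 5.6572*n^4 - 20.9026*n^3 + 4.1396*n^2 - 2.21*n + 4.8841)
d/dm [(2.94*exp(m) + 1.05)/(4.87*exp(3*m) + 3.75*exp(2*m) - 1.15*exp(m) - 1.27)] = (-(2.94*exp(m) + 1.05)*(14.61*exp(2*m) + 7.5*exp(m) - 1.15) + 14.3178*exp(3*m) + 11.025*exp(2*m) - 3.381*exp(m) - 3.7338)*exp(m)/(4.87*exp(3*m) + 3.75*exp(2*m) - 1.15*exp(m) - 1.27)^2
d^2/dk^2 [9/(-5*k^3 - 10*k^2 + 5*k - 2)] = 90*((3*k + 2)*(5*k^3 + 10*k^2 - 5*k + 2) - 5*(3*k^2 + 4*k - 1)^2)/(5*k^3 + 10*k^2 - 5*k + 2)^3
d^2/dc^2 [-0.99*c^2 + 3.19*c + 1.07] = -1.98000000000000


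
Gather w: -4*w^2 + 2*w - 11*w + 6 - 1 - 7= -4*w^2 - 9*w - 2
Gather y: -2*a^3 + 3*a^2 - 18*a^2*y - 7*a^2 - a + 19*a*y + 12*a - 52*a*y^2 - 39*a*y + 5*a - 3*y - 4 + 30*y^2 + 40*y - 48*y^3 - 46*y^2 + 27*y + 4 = -2*a^3 - 4*a^2 + 16*a - 48*y^3 + y^2*(-52*a - 16) + y*(-18*a^2 - 20*a + 64)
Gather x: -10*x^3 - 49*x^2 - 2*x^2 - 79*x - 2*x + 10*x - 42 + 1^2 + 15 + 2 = -10*x^3 - 51*x^2 - 71*x - 24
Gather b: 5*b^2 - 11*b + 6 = 5*b^2 - 11*b + 6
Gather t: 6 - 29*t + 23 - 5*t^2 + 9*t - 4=-5*t^2 - 20*t + 25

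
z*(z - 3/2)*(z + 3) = z^3 + 3*z^2/2 - 9*z/2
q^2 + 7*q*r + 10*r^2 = (q + 2*r)*(q + 5*r)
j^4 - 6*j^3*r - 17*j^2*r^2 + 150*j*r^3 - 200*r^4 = (j - 5*r)*(j - 4*r)*(j - 2*r)*(j + 5*r)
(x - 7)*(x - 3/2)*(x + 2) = x^3 - 13*x^2/2 - 13*x/2 + 21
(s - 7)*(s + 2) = s^2 - 5*s - 14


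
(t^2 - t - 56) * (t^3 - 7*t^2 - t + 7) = t^5 - 8*t^4 - 50*t^3 + 400*t^2 + 49*t - 392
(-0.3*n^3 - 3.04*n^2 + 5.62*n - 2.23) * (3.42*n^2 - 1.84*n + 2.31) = -1.026*n^5 - 9.8448*n^4 + 24.121*n^3 - 24.9898*n^2 + 17.0854*n - 5.1513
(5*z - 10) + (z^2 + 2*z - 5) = z^2 + 7*z - 15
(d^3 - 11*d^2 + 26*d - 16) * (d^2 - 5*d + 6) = d^5 - 16*d^4 + 87*d^3 - 212*d^2 + 236*d - 96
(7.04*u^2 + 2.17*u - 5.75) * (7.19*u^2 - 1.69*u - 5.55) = 50.6176*u^4 + 3.7047*u^3 - 84.0818*u^2 - 2.326*u + 31.9125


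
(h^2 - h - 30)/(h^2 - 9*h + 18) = (h + 5)/(h - 3)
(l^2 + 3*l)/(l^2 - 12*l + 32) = l*(l + 3)/(l^2 - 12*l + 32)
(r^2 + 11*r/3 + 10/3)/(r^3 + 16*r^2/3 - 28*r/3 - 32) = (3*r + 5)/(3*r^2 + 10*r - 48)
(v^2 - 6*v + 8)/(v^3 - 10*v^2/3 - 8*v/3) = 3*(v - 2)/(v*(3*v + 2))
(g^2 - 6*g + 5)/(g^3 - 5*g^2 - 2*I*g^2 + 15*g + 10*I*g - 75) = (g - 1)/(g^2 - 2*I*g + 15)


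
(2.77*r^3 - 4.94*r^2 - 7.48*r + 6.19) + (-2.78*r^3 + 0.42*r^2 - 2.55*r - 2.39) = -0.00999999999999979*r^3 - 4.52*r^2 - 10.03*r + 3.8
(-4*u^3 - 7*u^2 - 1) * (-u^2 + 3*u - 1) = 4*u^5 - 5*u^4 - 17*u^3 + 8*u^2 - 3*u + 1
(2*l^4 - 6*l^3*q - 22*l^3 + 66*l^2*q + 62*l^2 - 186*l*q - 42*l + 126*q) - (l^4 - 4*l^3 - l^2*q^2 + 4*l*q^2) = l^4 - 6*l^3*q - 18*l^3 + l^2*q^2 + 66*l^2*q + 62*l^2 - 4*l*q^2 - 186*l*q - 42*l + 126*q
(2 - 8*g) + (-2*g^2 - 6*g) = -2*g^2 - 14*g + 2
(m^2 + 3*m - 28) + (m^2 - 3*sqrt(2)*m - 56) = 2*m^2 - 3*sqrt(2)*m + 3*m - 84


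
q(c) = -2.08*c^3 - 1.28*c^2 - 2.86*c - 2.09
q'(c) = -6.24*c^2 - 2.56*c - 2.86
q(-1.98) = 14.70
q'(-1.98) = -22.25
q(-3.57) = 86.45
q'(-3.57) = -73.25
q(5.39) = -380.40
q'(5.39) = -197.94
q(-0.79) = 0.40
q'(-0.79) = -4.73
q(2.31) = -41.17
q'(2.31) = -42.07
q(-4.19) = 140.43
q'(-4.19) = -101.68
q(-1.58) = 7.44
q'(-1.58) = -14.39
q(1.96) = -28.27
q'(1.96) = -31.85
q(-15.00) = 6772.81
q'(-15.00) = -1368.46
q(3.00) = -78.35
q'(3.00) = -66.70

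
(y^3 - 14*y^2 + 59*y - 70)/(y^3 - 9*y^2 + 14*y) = (y - 5)/y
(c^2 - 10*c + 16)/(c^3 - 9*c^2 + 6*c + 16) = 1/(c + 1)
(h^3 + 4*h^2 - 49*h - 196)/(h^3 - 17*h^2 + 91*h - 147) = (h^2 + 11*h + 28)/(h^2 - 10*h + 21)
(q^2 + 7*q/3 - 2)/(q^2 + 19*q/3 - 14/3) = (q + 3)/(q + 7)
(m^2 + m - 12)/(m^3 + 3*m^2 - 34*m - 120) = (m - 3)/(m^2 - m - 30)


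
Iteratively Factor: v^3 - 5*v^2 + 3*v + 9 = (v - 3)*(v^2 - 2*v - 3) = (v - 3)*(v + 1)*(v - 3)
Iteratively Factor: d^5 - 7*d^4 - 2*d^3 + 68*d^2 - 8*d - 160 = (d - 2)*(d^4 - 5*d^3 - 12*d^2 + 44*d + 80) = (d - 2)*(d + 2)*(d^3 - 7*d^2 + 2*d + 40) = (d - 4)*(d - 2)*(d + 2)*(d^2 - 3*d - 10) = (d - 4)*(d - 2)*(d + 2)^2*(d - 5)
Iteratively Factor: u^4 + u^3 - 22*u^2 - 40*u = (u + 4)*(u^3 - 3*u^2 - 10*u) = u*(u + 4)*(u^2 - 3*u - 10) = u*(u - 5)*(u + 4)*(u + 2)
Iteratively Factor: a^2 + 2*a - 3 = (a - 1)*(a + 3)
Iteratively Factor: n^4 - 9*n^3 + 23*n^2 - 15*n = (n - 1)*(n^3 - 8*n^2 + 15*n) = n*(n - 1)*(n^2 - 8*n + 15) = n*(n - 3)*(n - 1)*(n - 5)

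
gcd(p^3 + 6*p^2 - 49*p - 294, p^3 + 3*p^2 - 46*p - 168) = p^2 - p - 42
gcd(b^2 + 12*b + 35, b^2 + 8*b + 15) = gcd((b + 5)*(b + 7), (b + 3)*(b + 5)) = b + 5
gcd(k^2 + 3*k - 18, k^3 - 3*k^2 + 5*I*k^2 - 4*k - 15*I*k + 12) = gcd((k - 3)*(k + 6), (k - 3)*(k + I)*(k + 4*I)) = k - 3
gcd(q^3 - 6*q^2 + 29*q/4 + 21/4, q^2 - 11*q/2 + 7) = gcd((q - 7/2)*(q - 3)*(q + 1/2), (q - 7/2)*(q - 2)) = q - 7/2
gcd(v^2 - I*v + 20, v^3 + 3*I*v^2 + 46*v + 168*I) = v + 4*I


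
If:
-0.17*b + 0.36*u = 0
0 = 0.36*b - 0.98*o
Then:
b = 2.11764705882353*u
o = 0.777911164465786*u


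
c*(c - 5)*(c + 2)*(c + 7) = c^4 + 4*c^3 - 31*c^2 - 70*c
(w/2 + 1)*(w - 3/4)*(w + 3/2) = w^3/2 + 11*w^2/8 + 3*w/16 - 9/8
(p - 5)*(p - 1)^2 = p^3 - 7*p^2 + 11*p - 5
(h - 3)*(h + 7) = h^2 + 4*h - 21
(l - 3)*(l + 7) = l^2 + 4*l - 21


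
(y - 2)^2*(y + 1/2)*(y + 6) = y^4 + 5*y^3/2 - 19*y^2 + 14*y + 12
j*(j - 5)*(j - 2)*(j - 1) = j^4 - 8*j^3 + 17*j^2 - 10*j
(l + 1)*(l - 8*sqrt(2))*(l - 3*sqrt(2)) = l^3 - 11*sqrt(2)*l^2 + l^2 - 11*sqrt(2)*l + 48*l + 48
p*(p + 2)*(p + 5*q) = p^3 + 5*p^2*q + 2*p^2 + 10*p*q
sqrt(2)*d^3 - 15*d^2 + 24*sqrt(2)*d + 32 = (d - 4*sqrt(2))^2*(sqrt(2)*d + 1)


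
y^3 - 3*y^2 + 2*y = y*(y - 2)*(y - 1)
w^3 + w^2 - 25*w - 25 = (w - 5)*(w + 1)*(w + 5)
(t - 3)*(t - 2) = t^2 - 5*t + 6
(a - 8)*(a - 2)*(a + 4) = a^3 - 6*a^2 - 24*a + 64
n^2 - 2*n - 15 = (n - 5)*(n + 3)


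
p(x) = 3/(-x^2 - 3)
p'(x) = 6*x/(-x^2 - 3)^2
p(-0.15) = -0.99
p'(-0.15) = -0.10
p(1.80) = -0.48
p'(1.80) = 0.28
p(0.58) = -0.90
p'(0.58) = 0.31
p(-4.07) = -0.15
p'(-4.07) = -0.06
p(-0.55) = -0.91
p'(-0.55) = -0.30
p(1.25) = -0.66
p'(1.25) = 0.36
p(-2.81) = -0.28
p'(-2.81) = -0.14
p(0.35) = -0.96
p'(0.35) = 0.22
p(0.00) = -1.00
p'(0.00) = 0.00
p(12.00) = -0.02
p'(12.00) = 0.00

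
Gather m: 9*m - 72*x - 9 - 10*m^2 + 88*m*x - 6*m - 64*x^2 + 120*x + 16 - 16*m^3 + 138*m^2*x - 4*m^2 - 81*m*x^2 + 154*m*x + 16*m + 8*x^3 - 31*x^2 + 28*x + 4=-16*m^3 + m^2*(138*x - 14) + m*(-81*x^2 + 242*x + 19) + 8*x^3 - 95*x^2 + 76*x + 11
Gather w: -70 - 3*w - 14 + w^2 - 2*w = w^2 - 5*w - 84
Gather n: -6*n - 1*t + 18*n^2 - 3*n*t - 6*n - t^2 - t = 18*n^2 + n*(-3*t - 12) - t^2 - 2*t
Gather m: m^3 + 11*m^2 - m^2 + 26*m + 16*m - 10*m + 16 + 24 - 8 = m^3 + 10*m^2 + 32*m + 32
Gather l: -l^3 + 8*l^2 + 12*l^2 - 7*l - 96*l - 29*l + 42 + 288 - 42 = -l^3 + 20*l^2 - 132*l + 288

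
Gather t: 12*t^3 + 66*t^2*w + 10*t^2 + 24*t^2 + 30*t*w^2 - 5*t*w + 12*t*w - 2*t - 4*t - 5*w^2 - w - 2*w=12*t^3 + t^2*(66*w + 34) + t*(30*w^2 + 7*w - 6) - 5*w^2 - 3*w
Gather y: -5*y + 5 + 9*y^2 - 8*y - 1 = 9*y^2 - 13*y + 4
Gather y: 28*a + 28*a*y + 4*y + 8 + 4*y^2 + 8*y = 28*a + 4*y^2 + y*(28*a + 12) + 8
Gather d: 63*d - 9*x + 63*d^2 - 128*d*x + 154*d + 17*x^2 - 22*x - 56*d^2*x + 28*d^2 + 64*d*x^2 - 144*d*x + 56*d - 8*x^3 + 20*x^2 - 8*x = d^2*(91 - 56*x) + d*(64*x^2 - 272*x + 273) - 8*x^3 + 37*x^2 - 39*x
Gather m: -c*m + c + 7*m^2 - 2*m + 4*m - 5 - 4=c + 7*m^2 + m*(2 - c) - 9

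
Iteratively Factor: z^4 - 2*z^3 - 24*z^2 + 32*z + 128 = (z - 4)*(z^3 + 2*z^2 - 16*z - 32) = (z - 4)*(z + 4)*(z^2 - 2*z - 8) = (z - 4)*(z + 2)*(z + 4)*(z - 4)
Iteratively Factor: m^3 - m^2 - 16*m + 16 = (m - 4)*(m^2 + 3*m - 4) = (m - 4)*(m + 4)*(m - 1)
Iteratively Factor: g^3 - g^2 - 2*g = (g + 1)*(g^2 - 2*g) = g*(g + 1)*(g - 2)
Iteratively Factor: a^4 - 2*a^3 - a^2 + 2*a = (a)*(a^3 - 2*a^2 - a + 2) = a*(a + 1)*(a^2 - 3*a + 2) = a*(a - 2)*(a + 1)*(a - 1)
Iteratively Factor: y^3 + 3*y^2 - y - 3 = (y + 3)*(y^2 - 1) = (y - 1)*(y + 3)*(y + 1)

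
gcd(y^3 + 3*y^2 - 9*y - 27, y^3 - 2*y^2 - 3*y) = y - 3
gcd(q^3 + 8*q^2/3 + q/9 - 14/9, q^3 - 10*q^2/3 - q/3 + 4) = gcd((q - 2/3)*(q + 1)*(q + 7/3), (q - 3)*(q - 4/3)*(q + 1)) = q + 1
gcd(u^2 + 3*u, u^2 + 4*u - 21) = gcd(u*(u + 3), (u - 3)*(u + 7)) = 1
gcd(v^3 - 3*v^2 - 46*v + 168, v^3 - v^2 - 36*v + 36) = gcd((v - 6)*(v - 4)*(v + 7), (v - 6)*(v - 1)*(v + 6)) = v - 6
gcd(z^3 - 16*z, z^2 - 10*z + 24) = z - 4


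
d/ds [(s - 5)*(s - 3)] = 2*s - 8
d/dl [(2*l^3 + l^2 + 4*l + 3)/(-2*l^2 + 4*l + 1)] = 2*(-2*l^4 + 8*l^3 + 9*l^2 + 7*l - 4)/(4*l^4 - 16*l^3 + 12*l^2 + 8*l + 1)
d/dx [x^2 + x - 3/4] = 2*x + 1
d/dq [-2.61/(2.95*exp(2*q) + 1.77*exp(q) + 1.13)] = (15.399*exp(q) + 4.6197)*exp(q)/(2.95*exp(2*q) + 1.77*exp(q) + 1.13)^2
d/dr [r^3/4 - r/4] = 3*r^2/4 - 1/4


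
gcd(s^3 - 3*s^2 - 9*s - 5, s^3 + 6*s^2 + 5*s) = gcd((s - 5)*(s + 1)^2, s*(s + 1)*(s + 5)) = s + 1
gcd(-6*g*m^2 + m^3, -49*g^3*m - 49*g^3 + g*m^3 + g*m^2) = 1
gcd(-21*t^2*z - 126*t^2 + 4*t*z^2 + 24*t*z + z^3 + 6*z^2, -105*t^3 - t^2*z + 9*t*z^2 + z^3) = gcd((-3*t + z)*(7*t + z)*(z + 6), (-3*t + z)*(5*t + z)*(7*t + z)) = -21*t^2 + 4*t*z + z^2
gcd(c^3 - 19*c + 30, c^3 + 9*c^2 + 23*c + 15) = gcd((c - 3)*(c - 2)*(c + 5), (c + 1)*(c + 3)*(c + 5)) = c + 5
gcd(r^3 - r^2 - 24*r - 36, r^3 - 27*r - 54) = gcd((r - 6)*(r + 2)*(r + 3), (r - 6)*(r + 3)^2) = r^2 - 3*r - 18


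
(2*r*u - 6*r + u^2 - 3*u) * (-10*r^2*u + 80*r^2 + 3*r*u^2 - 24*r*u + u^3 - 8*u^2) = -20*r^3*u^2 + 220*r^3*u - 480*r^3 - 4*r^2*u^3 + 44*r^2*u^2 - 96*r^2*u + 5*r*u^4 - 55*r*u^3 + 120*r*u^2 + u^5 - 11*u^4 + 24*u^3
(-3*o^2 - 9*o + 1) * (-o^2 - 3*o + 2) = 3*o^4 + 18*o^3 + 20*o^2 - 21*o + 2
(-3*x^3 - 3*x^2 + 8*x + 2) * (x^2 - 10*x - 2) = -3*x^5 + 27*x^4 + 44*x^3 - 72*x^2 - 36*x - 4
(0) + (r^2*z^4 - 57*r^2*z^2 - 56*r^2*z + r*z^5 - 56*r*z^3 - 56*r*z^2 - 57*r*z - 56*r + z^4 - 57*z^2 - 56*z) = r^2*z^4 - 57*r^2*z^2 - 56*r^2*z + r*z^5 - 56*r*z^3 - 56*r*z^2 - 57*r*z - 56*r + z^4 - 57*z^2 - 56*z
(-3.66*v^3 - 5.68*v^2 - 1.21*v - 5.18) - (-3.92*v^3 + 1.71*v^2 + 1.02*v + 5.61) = 0.26*v^3 - 7.39*v^2 - 2.23*v - 10.79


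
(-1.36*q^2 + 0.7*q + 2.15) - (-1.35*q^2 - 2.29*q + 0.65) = -0.01*q^2 + 2.99*q + 1.5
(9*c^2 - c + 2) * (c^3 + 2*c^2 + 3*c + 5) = 9*c^5 + 17*c^4 + 27*c^3 + 46*c^2 + c + 10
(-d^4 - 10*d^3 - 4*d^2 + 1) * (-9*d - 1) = 9*d^5 + 91*d^4 + 46*d^3 + 4*d^2 - 9*d - 1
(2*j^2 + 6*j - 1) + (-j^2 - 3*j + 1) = j^2 + 3*j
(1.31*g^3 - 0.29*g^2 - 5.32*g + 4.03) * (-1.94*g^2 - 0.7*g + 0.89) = -2.5414*g^5 - 0.3544*g^4 + 11.6897*g^3 - 4.3523*g^2 - 7.5558*g + 3.5867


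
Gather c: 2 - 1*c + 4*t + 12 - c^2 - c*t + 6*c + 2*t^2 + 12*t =-c^2 + c*(5 - t) + 2*t^2 + 16*t + 14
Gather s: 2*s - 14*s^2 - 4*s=-14*s^2 - 2*s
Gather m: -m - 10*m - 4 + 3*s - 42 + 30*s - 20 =-11*m + 33*s - 66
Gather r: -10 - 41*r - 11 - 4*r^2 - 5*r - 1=-4*r^2 - 46*r - 22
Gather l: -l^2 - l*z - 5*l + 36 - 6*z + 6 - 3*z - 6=-l^2 + l*(-z - 5) - 9*z + 36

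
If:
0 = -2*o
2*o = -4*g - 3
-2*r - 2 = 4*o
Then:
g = -3/4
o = 0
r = -1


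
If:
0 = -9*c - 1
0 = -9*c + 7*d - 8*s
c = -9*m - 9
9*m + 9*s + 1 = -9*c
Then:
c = -1/9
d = 559/567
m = -80/81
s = 80/81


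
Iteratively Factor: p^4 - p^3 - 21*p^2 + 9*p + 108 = (p + 3)*(p^3 - 4*p^2 - 9*p + 36) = (p - 3)*(p + 3)*(p^2 - p - 12) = (p - 4)*(p - 3)*(p + 3)*(p + 3)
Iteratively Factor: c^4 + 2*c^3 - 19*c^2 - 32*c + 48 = (c + 4)*(c^3 - 2*c^2 - 11*c + 12) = (c + 3)*(c + 4)*(c^2 - 5*c + 4) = (c - 4)*(c + 3)*(c + 4)*(c - 1)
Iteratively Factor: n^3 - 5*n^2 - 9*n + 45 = (n - 5)*(n^2 - 9) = (n - 5)*(n + 3)*(n - 3)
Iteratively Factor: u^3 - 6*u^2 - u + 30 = (u + 2)*(u^2 - 8*u + 15) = (u - 5)*(u + 2)*(u - 3)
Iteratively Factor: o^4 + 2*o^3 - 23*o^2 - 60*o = (o + 4)*(o^3 - 2*o^2 - 15*o) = (o + 3)*(o + 4)*(o^2 - 5*o) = o*(o + 3)*(o + 4)*(o - 5)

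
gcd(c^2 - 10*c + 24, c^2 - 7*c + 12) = c - 4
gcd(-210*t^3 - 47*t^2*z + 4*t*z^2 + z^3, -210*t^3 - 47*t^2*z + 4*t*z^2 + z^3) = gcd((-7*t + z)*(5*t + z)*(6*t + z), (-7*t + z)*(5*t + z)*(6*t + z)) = -210*t^3 - 47*t^2*z + 4*t*z^2 + z^3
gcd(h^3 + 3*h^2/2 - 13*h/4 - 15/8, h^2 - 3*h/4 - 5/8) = h + 1/2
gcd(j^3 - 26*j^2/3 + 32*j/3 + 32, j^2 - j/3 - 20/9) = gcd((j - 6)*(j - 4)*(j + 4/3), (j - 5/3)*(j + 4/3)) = j + 4/3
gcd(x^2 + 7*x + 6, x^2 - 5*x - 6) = x + 1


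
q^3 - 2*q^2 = q^2*(q - 2)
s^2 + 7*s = s*(s + 7)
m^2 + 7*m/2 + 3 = (m + 3/2)*(m + 2)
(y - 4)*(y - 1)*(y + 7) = y^3 + 2*y^2 - 31*y + 28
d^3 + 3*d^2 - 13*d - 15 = (d - 3)*(d + 1)*(d + 5)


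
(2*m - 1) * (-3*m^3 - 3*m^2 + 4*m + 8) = -6*m^4 - 3*m^3 + 11*m^2 + 12*m - 8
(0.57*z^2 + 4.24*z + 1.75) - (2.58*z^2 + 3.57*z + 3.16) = -2.01*z^2 + 0.67*z - 1.41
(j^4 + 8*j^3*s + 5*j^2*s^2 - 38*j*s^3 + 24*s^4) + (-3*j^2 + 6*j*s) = j^4 + 8*j^3*s + 5*j^2*s^2 - 3*j^2 - 38*j*s^3 + 6*j*s + 24*s^4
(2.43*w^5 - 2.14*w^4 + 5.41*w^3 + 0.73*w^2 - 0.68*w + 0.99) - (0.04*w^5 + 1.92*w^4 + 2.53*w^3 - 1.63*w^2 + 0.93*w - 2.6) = 2.39*w^5 - 4.06*w^4 + 2.88*w^3 + 2.36*w^2 - 1.61*w + 3.59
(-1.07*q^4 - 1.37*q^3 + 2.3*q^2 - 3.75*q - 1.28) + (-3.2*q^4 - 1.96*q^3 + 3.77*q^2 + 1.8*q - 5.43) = -4.27*q^4 - 3.33*q^3 + 6.07*q^2 - 1.95*q - 6.71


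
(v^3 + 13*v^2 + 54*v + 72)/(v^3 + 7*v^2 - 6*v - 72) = (v + 3)/(v - 3)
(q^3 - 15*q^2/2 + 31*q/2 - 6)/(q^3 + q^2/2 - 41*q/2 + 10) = (q - 3)/(q + 5)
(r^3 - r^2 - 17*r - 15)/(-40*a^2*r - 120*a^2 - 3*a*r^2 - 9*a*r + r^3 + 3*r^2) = (r^2 - 4*r - 5)/(-40*a^2 - 3*a*r + r^2)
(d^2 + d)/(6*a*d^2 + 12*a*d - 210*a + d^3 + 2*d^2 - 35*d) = d*(d + 1)/(6*a*d^2 + 12*a*d - 210*a + d^3 + 2*d^2 - 35*d)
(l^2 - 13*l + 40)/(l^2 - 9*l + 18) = (l^2 - 13*l + 40)/(l^2 - 9*l + 18)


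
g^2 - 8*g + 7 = (g - 7)*(g - 1)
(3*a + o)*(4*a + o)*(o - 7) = 12*a^2*o - 84*a^2 + 7*a*o^2 - 49*a*o + o^3 - 7*o^2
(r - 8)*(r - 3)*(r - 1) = r^3 - 12*r^2 + 35*r - 24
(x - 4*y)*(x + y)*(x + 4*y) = x^3 + x^2*y - 16*x*y^2 - 16*y^3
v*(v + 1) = v^2 + v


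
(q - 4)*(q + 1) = q^2 - 3*q - 4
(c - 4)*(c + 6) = c^2 + 2*c - 24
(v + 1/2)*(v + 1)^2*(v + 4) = v^4 + 13*v^3/2 + 12*v^2 + 17*v/2 + 2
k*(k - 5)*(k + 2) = k^3 - 3*k^2 - 10*k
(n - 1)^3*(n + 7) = n^4 + 4*n^3 - 18*n^2 + 20*n - 7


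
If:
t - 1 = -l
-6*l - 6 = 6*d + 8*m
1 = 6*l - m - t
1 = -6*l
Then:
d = 61/18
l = -1/6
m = -19/6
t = 7/6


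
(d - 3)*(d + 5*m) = d^2 + 5*d*m - 3*d - 15*m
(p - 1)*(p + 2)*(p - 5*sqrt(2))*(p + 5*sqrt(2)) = p^4 + p^3 - 52*p^2 - 50*p + 100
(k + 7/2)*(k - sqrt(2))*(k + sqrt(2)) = k^3 + 7*k^2/2 - 2*k - 7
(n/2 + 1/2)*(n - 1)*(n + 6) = n^3/2 + 3*n^2 - n/2 - 3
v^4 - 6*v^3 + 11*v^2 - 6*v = v*(v - 3)*(v - 2)*(v - 1)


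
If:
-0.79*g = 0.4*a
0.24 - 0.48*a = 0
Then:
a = 0.50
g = -0.25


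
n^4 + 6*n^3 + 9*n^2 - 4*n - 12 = (n - 1)*(n + 2)^2*(n + 3)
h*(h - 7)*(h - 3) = h^3 - 10*h^2 + 21*h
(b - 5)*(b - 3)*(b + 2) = b^3 - 6*b^2 - b + 30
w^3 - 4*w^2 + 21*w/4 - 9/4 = (w - 3/2)^2*(w - 1)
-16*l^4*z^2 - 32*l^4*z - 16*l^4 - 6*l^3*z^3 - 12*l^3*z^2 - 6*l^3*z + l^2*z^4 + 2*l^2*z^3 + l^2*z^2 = (-8*l + z)*(2*l + z)*(l*z + l)^2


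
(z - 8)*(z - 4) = z^2 - 12*z + 32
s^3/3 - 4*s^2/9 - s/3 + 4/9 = (s/3 + 1/3)*(s - 4/3)*(s - 1)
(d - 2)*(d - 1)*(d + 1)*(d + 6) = d^4 + 4*d^3 - 13*d^2 - 4*d + 12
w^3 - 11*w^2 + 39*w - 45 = (w - 5)*(w - 3)^2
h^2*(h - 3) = h^3 - 3*h^2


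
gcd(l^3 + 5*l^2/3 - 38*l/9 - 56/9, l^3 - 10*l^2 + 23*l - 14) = l - 2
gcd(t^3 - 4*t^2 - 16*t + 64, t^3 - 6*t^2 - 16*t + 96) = t^2 - 16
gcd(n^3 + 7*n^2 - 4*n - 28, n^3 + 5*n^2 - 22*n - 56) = n^2 + 9*n + 14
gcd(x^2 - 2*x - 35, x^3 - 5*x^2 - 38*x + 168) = x - 7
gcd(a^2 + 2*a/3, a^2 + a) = a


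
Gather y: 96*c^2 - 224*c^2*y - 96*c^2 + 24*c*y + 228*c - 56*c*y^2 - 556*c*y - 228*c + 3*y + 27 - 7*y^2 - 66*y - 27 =y^2*(-56*c - 7) + y*(-224*c^2 - 532*c - 63)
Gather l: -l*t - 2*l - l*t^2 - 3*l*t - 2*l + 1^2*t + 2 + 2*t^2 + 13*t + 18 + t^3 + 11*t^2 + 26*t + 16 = l*(-t^2 - 4*t - 4) + t^3 + 13*t^2 + 40*t + 36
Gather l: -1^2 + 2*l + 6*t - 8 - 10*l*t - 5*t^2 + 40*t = l*(2 - 10*t) - 5*t^2 + 46*t - 9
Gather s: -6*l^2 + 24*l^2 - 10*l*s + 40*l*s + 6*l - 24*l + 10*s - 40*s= 18*l^2 - 18*l + s*(30*l - 30)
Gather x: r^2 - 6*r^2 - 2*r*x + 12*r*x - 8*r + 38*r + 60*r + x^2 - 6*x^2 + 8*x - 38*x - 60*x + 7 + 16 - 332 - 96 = -5*r^2 + 90*r - 5*x^2 + x*(10*r - 90) - 405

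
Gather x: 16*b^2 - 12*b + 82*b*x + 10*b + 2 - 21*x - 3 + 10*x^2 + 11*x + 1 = 16*b^2 - 2*b + 10*x^2 + x*(82*b - 10)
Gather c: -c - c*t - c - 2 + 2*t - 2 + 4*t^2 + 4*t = c*(-t - 2) + 4*t^2 + 6*t - 4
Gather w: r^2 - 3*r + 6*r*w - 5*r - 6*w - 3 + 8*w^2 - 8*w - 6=r^2 - 8*r + 8*w^2 + w*(6*r - 14) - 9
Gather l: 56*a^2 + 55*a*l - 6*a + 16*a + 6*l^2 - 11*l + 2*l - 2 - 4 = 56*a^2 + 10*a + 6*l^2 + l*(55*a - 9) - 6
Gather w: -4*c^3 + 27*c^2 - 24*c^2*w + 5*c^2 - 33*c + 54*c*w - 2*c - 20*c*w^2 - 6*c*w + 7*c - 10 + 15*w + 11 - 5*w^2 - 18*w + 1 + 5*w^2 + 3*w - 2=-4*c^3 + 32*c^2 - 20*c*w^2 - 28*c + w*(-24*c^2 + 48*c)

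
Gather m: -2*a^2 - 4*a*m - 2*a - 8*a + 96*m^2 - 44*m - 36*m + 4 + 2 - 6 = -2*a^2 - 10*a + 96*m^2 + m*(-4*a - 80)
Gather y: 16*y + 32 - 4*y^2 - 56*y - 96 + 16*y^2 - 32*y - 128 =12*y^2 - 72*y - 192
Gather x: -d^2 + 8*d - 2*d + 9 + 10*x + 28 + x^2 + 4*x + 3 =-d^2 + 6*d + x^2 + 14*x + 40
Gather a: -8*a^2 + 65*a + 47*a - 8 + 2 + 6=-8*a^2 + 112*a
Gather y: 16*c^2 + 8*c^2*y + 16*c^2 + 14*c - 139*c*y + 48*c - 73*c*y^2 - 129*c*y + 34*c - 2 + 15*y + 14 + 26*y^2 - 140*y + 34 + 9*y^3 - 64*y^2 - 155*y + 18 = 32*c^2 + 96*c + 9*y^3 + y^2*(-73*c - 38) + y*(8*c^2 - 268*c - 280) + 64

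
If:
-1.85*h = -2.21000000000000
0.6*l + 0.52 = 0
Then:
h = 1.19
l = -0.87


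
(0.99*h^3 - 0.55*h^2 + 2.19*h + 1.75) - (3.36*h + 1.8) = 0.99*h^3 - 0.55*h^2 - 1.17*h - 0.05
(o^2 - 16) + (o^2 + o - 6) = 2*o^2 + o - 22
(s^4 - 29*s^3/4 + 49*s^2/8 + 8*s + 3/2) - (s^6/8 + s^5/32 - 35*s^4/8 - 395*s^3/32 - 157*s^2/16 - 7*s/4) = -s^6/8 - s^5/32 + 43*s^4/8 + 163*s^3/32 + 255*s^2/16 + 39*s/4 + 3/2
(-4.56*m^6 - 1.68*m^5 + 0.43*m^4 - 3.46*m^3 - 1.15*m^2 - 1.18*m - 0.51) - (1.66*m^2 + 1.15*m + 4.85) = -4.56*m^6 - 1.68*m^5 + 0.43*m^4 - 3.46*m^3 - 2.81*m^2 - 2.33*m - 5.36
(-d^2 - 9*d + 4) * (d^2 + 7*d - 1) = -d^4 - 16*d^3 - 58*d^2 + 37*d - 4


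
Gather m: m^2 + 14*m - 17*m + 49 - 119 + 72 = m^2 - 3*m + 2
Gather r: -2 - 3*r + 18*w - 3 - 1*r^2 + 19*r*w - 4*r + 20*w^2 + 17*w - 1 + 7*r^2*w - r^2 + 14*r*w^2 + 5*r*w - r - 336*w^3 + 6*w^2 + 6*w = r^2*(7*w - 2) + r*(14*w^2 + 24*w - 8) - 336*w^3 + 26*w^2 + 41*w - 6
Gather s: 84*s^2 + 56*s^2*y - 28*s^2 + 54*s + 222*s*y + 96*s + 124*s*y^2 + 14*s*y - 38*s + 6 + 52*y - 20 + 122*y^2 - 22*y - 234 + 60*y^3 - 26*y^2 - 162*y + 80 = s^2*(56*y + 56) + s*(124*y^2 + 236*y + 112) + 60*y^3 + 96*y^2 - 132*y - 168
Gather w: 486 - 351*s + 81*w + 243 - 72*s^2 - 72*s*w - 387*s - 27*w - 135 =-72*s^2 - 738*s + w*(54 - 72*s) + 594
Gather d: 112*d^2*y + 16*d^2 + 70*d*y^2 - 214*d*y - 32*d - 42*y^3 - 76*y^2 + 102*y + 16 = d^2*(112*y + 16) + d*(70*y^2 - 214*y - 32) - 42*y^3 - 76*y^2 + 102*y + 16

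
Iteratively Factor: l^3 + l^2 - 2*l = (l)*(l^2 + l - 2) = l*(l + 2)*(l - 1)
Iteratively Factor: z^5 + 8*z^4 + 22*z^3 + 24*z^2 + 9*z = (z)*(z^4 + 8*z^3 + 22*z^2 + 24*z + 9) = z*(z + 1)*(z^3 + 7*z^2 + 15*z + 9) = z*(z + 1)^2*(z^2 + 6*z + 9) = z*(z + 1)^2*(z + 3)*(z + 3)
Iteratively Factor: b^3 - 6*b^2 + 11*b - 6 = (b - 3)*(b^2 - 3*b + 2) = (b - 3)*(b - 1)*(b - 2)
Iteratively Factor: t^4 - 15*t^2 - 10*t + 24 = (t + 3)*(t^3 - 3*t^2 - 6*t + 8) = (t + 2)*(t + 3)*(t^2 - 5*t + 4) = (t - 1)*(t + 2)*(t + 3)*(t - 4)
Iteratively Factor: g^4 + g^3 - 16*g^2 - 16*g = (g + 1)*(g^3 - 16*g) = (g + 1)*(g + 4)*(g^2 - 4*g) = (g - 4)*(g + 1)*(g + 4)*(g)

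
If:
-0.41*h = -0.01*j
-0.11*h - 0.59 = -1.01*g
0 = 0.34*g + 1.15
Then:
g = -3.38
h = -36.42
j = -1493.21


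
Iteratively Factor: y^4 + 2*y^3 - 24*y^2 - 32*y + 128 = (y - 4)*(y^3 + 6*y^2 - 32) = (y - 4)*(y - 2)*(y^2 + 8*y + 16) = (y - 4)*(y - 2)*(y + 4)*(y + 4)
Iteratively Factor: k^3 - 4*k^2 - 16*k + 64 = (k + 4)*(k^2 - 8*k + 16) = (k - 4)*(k + 4)*(k - 4)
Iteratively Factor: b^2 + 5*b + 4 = (b + 4)*(b + 1)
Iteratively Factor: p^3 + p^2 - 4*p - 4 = (p + 1)*(p^2 - 4) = (p + 1)*(p + 2)*(p - 2)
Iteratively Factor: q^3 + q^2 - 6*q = (q)*(q^2 + q - 6) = q*(q - 2)*(q + 3)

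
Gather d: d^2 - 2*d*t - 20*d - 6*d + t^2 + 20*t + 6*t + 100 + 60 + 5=d^2 + d*(-2*t - 26) + t^2 + 26*t + 165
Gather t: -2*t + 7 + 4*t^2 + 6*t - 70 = 4*t^2 + 4*t - 63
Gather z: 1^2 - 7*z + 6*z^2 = 6*z^2 - 7*z + 1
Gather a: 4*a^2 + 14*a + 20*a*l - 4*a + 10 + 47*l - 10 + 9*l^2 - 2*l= 4*a^2 + a*(20*l + 10) + 9*l^2 + 45*l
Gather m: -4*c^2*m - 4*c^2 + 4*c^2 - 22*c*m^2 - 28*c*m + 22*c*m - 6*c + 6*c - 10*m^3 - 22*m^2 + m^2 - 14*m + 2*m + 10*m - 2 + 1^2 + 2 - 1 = -10*m^3 + m^2*(-22*c - 21) + m*(-4*c^2 - 6*c - 2)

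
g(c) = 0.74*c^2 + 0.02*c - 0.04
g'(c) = 1.48*c + 0.02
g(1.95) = 2.81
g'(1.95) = 2.91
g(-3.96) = 11.49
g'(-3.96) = -5.84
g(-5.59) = 22.97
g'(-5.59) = -8.25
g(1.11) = 0.89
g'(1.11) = 1.66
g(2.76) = 5.65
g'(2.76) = 4.10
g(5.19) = 20.00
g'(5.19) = 7.70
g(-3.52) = 9.06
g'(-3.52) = -5.19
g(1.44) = 1.52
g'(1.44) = 2.15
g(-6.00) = 26.48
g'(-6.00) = -8.86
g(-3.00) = 6.56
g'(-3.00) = -4.42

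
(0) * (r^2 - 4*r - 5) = 0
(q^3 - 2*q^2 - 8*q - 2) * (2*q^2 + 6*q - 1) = 2*q^5 + 2*q^4 - 29*q^3 - 50*q^2 - 4*q + 2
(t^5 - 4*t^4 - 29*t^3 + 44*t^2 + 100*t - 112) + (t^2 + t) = t^5 - 4*t^4 - 29*t^3 + 45*t^2 + 101*t - 112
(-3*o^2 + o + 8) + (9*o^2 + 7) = 6*o^2 + o + 15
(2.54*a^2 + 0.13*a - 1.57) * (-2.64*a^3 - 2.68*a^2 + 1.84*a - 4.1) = -6.7056*a^5 - 7.1504*a^4 + 8.47*a^3 - 5.9672*a^2 - 3.4218*a + 6.437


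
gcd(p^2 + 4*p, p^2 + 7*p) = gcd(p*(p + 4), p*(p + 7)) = p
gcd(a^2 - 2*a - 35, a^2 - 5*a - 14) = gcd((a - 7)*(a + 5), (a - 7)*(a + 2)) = a - 7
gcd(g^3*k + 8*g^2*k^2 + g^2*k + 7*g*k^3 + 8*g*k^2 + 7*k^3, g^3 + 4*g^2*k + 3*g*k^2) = g + k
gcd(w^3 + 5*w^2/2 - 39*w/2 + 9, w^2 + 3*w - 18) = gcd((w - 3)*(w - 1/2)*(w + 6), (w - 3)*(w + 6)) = w^2 + 3*w - 18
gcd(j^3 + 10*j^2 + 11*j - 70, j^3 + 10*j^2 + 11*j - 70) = j^3 + 10*j^2 + 11*j - 70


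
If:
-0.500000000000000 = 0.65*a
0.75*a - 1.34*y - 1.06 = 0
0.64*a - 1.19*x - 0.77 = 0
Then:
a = -0.77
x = -1.06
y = -1.22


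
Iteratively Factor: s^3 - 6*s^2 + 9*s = (s - 3)*(s^2 - 3*s) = (s - 3)^2*(s)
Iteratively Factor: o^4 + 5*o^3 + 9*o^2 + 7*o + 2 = (o + 1)*(o^3 + 4*o^2 + 5*o + 2) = (o + 1)^2*(o^2 + 3*o + 2) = (o + 1)^2*(o + 2)*(o + 1)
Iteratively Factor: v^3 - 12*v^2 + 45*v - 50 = (v - 5)*(v^2 - 7*v + 10) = (v - 5)^2*(v - 2)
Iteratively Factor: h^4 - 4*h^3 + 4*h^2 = (h - 2)*(h^3 - 2*h^2) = h*(h - 2)*(h^2 - 2*h) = h*(h - 2)^2*(h)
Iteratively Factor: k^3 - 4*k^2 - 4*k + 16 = (k + 2)*(k^2 - 6*k + 8) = (k - 2)*(k + 2)*(k - 4)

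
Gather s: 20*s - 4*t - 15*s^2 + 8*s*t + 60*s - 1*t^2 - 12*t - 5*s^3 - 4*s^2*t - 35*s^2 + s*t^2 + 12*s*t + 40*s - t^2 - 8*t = -5*s^3 + s^2*(-4*t - 50) + s*(t^2 + 20*t + 120) - 2*t^2 - 24*t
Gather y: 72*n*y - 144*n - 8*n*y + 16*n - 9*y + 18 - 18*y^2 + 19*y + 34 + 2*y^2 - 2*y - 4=-128*n - 16*y^2 + y*(64*n + 8) + 48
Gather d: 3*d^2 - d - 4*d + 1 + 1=3*d^2 - 5*d + 2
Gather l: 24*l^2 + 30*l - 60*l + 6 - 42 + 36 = 24*l^2 - 30*l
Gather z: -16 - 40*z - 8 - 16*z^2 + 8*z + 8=-16*z^2 - 32*z - 16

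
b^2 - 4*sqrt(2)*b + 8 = (b - 2*sqrt(2))^2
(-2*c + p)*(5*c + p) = -10*c^2 + 3*c*p + p^2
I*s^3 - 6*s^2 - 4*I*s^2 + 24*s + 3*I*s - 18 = (s - 3)*(s + 6*I)*(I*s - I)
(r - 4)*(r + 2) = r^2 - 2*r - 8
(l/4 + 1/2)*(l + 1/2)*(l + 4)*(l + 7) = l^4/4 + 27*l^3/8 + 113*l^2/8 + 81*l/4 + 7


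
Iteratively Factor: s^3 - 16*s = (s)*(s^2 - 16) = s*(s - 4)*(s + 4)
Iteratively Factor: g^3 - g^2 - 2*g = (g - 2)*(g^2 + g) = (g - 2)*(g + 1)*(g)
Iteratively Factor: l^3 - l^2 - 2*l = (l)*(l^2 - l - 2) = l*(l - 2)*(l + 1)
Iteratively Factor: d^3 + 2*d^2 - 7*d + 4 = (d - 1)*(d^2 + 3*d - 4) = (d - 1)*(d + 4)*(d - 1)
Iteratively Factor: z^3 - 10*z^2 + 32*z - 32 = (z - 2)*(z^2 - 8*z + 16) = (z - 4)*(z - 2)*(z - 4)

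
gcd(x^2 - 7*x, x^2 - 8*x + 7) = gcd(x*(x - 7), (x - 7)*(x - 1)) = x - 7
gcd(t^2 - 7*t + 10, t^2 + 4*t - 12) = t - 2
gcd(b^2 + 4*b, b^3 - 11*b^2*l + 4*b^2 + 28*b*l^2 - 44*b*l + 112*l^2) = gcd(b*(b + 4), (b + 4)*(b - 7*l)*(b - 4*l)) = b + 4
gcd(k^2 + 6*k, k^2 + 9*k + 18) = k + 6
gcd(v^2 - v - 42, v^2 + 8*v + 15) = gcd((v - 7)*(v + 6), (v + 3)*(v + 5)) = 1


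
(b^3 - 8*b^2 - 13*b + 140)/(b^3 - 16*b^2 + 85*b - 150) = (b^2 - 3*b - 28)/(b^2 - 11*b + 30)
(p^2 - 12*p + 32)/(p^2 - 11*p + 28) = (p - 8)/(p - 7)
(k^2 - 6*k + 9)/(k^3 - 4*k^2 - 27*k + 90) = (k - 3)/(k^2 - k - 30)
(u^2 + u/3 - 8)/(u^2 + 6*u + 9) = (u - 8/3)/(u + 3)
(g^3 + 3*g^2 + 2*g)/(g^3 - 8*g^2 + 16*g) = (g^2 + 3*g + 2)/(g^2 - 8*g + 16)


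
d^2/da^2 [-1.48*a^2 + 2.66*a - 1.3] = -2.96000000000000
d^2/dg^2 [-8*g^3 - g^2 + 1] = -48*g - 2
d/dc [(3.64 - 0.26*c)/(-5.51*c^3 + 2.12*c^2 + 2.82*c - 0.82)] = (-2.8652*c^3 + 60.7204*c^2 - 15.4336*c - 10.0516)/(30.3601*c^6 - 23.3624*c^5 - 26.582*c^4 + 20.9932*c^3 + 4.4756*c^2 - 4.6248*c + 0.6724)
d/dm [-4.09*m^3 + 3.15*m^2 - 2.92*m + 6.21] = -12.27*m^2 + 6.3*m - 2.92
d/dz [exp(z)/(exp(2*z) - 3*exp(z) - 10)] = (-exp(2*z) - 10)*exp(z)/(exp(4*z) - 6*exp(3*z) - 11*exp(2*z) + 60*exp(z) + 100)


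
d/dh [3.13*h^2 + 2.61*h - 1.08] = 6.26*h + 2.61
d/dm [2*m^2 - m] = 4*m - 1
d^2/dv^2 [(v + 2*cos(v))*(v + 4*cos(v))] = -6*v*cos(v) + 32*sin(v)^2 - 12*sin(v) - 14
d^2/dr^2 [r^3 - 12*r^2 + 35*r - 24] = 6*r - 24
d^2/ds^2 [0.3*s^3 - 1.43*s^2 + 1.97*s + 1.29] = 1.8*s - 2.86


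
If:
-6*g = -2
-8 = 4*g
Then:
No Solution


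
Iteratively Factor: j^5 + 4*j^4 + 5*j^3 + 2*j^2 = (j + 2)*(j^4 + 2*j^3 + j^2) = (j + 1)*(j + 2)*(j^3 + j^2) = j*(j + 1)*(j + 2)*(j^2 + j) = j^2*(j + 1)*(j + 2)*(j + 1)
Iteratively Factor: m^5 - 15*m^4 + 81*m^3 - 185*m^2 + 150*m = (m - 5)*(m^4 - 10*m^3 + 31*m^2 - 30*m) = (m - 5)*(m - 3)*(m^3 - 7*m^2 + 10*m) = (m - 5)^2*(m - 3)*(m^2 - 2*m) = m*(m - 5)^2*(m - 3)*(m - 2)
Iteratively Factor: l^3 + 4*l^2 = (l + 4)*(l^2) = l*(l + 4)*(l)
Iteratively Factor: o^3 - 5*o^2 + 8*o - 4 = (o - 2)*(o^2 - 3*o + 2) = (o - 2)*(o - 1)*(o - 2)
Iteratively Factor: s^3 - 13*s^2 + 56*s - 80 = (s - 5)*(s^2 - 8*s + 16) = (s - 5)*(s - 4)*(s - 4)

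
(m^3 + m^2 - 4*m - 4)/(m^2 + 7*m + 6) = (m^2 - 4)/(m + 6)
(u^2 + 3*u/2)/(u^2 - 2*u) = (u + 3/2)/(u - 2)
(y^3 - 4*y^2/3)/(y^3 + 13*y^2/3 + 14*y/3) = y*(3*y - 4)/(3*y^2 + 13*y + 14)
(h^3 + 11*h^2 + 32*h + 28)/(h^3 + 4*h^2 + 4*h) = (h + 7)/h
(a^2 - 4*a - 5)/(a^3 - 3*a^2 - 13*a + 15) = (a + 1)/(a^2 + 2*a - 3)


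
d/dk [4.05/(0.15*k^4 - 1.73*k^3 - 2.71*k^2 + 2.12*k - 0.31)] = (-2.43*k^3 + 21.0195*k^2 + 21.951*k - 8.586)/(-0.15*k^4 + 1.73*k^3 + 2.71*k^2 - 2.12*k + 0.31)^2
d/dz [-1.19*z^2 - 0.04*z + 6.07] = -2.38*z - 0.04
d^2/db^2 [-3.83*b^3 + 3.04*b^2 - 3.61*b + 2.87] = 6.08 - 22.98*b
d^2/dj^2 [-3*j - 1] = 0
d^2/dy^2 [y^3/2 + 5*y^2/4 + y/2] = 3*y + 5/2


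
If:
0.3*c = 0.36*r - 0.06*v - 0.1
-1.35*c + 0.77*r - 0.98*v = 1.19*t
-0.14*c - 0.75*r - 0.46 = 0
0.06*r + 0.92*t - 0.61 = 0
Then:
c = -0.88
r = -0.45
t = 0.69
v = 0.01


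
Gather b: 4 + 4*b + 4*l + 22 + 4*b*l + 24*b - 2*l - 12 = b*(4*l + 28) + 2*l + 14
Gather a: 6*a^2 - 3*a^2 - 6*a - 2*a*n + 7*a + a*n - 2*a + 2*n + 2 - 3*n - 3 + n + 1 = 3*a^2 + a*(-n - 1)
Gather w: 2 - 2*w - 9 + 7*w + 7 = 5*w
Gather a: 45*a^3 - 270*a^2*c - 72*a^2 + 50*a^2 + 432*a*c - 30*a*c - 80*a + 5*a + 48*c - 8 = 45*a^3 + a^2*(-270*c - 22) + a*(402*c - 75) + 48*c - 8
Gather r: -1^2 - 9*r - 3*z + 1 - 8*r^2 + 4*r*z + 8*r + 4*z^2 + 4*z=-8*r^2 + r*(4*z - 1) + 4*z^2 + z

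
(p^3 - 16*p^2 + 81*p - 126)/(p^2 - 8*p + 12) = (p^2 - 10*p + 21)/(p - 2)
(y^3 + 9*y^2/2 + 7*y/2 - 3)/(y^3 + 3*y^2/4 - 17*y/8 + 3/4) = 4*(y + 3)/(4*y - 3)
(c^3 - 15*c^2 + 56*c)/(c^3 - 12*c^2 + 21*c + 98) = c*(c - 8)/(c^2 - 5*c - 14)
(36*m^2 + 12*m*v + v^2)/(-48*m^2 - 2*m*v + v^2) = (6*m + v)/(-8*m + v)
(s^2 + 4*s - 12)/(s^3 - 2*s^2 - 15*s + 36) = (s^2 + 4*s - 12)/(s^3 - 2*s^2 - 15*s + 36)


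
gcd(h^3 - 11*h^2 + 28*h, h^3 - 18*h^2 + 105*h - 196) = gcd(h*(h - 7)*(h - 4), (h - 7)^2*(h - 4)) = h^2 - 11*h + 28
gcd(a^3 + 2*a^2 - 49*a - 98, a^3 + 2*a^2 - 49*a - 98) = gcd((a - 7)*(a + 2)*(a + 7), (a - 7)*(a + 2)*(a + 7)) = a^3 + 2*a^2 - 49*a - 98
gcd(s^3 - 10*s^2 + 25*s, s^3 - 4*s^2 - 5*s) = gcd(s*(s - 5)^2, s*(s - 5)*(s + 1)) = s^2 - 5*s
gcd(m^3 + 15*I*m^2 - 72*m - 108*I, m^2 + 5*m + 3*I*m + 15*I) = m + 3*I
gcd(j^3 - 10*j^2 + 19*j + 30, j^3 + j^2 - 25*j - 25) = j^2 - 4*j - 5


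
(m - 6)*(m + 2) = m^2 - 4*m - 12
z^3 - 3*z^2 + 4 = (z - 2)^2*(z + 1)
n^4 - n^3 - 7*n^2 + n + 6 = (n - 3)*(n - 1)*(n + 1)*(n + 2)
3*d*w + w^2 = w*(3*d + w)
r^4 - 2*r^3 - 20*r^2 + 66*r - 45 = (r - 3)^2*(r - 1)*(r + 5)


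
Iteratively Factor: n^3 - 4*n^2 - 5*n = (n)*(n^2 - 4*n - 5) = n*(n + 1)*(n - 5)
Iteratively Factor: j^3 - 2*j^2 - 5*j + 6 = (j + 2)*(j^2 - 4*j + 3) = (j - 3)*(j + 2)*(j - 1)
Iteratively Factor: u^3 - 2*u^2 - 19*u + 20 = (u - 1)*(u^2 - u - 20) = (u - 1)*(u + 4)*(u - 5)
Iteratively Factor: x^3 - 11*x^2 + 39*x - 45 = (x - 3)*(x^2 - 8*x + 15) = (x - 3)^2*(x - 5)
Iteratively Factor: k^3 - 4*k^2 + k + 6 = (k + 1)*(k^2 - 5*k + 6) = (k - 2)*(k + 1)*(k - 3)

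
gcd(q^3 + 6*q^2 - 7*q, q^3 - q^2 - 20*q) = q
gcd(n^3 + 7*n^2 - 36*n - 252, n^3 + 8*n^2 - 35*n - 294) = n^2 + n - 42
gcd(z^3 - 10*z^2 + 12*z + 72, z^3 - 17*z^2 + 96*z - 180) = z^2 - 12*z + 36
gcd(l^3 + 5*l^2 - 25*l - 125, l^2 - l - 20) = l - 5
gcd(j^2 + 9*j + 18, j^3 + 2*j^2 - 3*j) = j + 3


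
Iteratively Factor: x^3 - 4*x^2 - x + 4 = (x + 1)*(x^2 - 5*x + 4) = (x - 1)*(x + 1)*(x - 4)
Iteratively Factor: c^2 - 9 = (c + 3)*(c - 3)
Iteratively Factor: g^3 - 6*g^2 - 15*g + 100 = (g - 5)*(g^2 - g - 20) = (g - 5)^2*(g + 4)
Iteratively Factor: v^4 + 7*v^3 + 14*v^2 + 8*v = (v + 2)*(v^3 + 5*v^2 + 4*v) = (v + 1)*(v + 2)*(v^2 + 4*v) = v*(v + 1)*(v + 2)*(v + 4)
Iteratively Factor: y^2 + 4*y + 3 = (y + 3)*(y + 1)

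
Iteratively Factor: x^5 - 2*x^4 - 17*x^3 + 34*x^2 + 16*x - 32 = (x - 1)*(x^4 - x^3 - 18*x^2 + 16*x + 32) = (x - 1)*(x + 1)*(x^3 - 2*x^2 - 16*x + 32) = (x - 4)*(x - 1)*(x + 1)*(x^2 + 2*x - 8) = (x - 4)*(x - 1)*(x + 1)*(x + 4)*(x - 2)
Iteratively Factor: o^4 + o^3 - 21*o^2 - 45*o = (o + 3)*(o^3 - 2*o^2 - 15*o) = o*(o + 3)*(o^2 - 2*o - 15) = o*(o - 5)*(o + 3)*(o + 3)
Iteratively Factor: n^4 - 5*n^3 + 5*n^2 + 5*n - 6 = (n - 1)*(n^3 - 4*n^2 + n + 6) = (n - 3)*(n - 1)*(n^2 - n - 2) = (n - 3)*(n - 1)*(n + 1)*(n - 2)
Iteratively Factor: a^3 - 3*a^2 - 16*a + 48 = (a + 4)*(a^2 - 7*a + 12) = (a - 3)*(a + 4)*(a - 4)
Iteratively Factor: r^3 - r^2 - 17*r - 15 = (r + 3)*(r^2 - 4*r - 5) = (r - 5)*(r + 3)*(r + 1)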